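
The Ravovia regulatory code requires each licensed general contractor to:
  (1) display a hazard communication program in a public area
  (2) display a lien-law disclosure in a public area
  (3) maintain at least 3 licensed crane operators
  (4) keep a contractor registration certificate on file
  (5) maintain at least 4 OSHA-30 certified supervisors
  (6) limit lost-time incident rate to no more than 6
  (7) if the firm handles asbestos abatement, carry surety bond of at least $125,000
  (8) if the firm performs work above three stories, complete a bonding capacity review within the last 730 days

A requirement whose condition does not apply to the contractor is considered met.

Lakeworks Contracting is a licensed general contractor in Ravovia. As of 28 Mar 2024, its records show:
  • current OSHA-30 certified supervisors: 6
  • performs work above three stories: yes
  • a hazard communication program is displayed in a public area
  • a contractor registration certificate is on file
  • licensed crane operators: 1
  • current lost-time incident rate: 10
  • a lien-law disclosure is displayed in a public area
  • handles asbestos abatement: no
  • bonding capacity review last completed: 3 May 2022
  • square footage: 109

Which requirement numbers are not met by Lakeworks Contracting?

1. hazard communication program present → met
2. lien-law disclosure present → met
3. licensed crane operators 1 < 3 → not met
4. contractor registration certificate present → met
5. OSHA-30 certified supervisors 6 ≥ 4 → met
6. lost-time incident rate 10 > 6 → not met
7. condition 'handles asbestos abatement' does not hold → requirement n/a → met
8. condition 'performs work above three stories' holds; bonding capacity review 695 days ago vs limit 730 → met
Not met: 3, 6

3, 6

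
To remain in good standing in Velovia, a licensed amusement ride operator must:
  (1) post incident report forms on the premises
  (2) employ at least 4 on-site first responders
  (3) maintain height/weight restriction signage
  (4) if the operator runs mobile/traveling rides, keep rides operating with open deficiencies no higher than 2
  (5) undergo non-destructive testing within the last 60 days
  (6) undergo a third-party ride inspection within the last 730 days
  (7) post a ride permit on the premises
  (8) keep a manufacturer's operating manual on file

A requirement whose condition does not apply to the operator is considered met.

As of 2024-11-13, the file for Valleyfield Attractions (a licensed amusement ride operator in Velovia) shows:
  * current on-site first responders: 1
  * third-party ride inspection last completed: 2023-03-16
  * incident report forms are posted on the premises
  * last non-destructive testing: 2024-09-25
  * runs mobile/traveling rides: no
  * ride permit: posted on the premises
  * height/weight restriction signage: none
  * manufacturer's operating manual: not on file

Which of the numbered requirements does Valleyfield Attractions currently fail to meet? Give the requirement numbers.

2, 3, 8

1. incident report forms present → met
2. on-site first responders 1 < 4 → not met
3. height/weight restriction signage absent → not met
4. condition 'runs mobile/traveling rides' does not hold → requirement n/a → met
5. non-destructive testing 49 days ago vs limit 60 → met
6. third-party ride inspection 608 days ago vs limit 730 → met
7. ride permit present → met
8. manufacturer's operating manual absent → not met
Not met: 2, 3, 8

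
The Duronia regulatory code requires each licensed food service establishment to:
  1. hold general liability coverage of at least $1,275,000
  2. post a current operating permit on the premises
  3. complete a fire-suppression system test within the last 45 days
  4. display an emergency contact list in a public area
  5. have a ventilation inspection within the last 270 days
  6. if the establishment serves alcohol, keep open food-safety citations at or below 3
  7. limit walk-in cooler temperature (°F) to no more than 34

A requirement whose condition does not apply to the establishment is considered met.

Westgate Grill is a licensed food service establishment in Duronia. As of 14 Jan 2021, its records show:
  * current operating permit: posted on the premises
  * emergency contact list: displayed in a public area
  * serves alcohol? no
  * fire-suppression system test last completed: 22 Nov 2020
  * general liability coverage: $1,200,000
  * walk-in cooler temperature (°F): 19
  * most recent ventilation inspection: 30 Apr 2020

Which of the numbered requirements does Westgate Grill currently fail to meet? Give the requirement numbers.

1. general liability coverage $1,200,000 < $1,275,000 → not met
2. current operating permit present → met
3. fire-suppression system test 53 days ago vs limit 45 → not met
4. emergency contact list present → met
5. ventilation inspection 259 days ago vs limit 270 → met
6. condition 'serves alcohol' does not hold → requirement n/a → met
7. walk-in cooler temperature (°F) 19 ≤ 34 → met
Not met: 1, 3

1, 3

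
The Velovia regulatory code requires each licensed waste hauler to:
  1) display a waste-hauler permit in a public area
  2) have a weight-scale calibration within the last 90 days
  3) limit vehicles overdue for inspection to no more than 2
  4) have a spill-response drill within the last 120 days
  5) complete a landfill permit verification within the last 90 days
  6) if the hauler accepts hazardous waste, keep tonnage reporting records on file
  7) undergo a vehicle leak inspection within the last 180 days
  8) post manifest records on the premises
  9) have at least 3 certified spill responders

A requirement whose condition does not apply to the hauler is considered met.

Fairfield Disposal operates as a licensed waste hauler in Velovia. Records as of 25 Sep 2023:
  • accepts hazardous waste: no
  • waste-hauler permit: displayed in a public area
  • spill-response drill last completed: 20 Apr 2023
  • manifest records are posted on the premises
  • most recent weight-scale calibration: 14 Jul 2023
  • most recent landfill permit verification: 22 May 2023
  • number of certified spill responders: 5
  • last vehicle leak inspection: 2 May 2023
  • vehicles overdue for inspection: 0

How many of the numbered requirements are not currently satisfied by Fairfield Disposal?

1. waste-hauler permit present → met
2. weight-scale calibration 73 days ago vs limit 90 → met
3. vehicles overdue for inspection 0 ≤ 2 → met
4. spill-response drill 158 days ago vs limit 120 → not met
5. landfill permit verification 126 days ago vs limit 90 → not met
6. condition 'accepts hazardous waste' does not hold → requirement n/a → met
7. vehicle leak inspection 146 days ago vs limit 180 → met
8. manifest records present → met
9. certified spill responders 5 ≥ 3 → met
Not met: 2 of 9

2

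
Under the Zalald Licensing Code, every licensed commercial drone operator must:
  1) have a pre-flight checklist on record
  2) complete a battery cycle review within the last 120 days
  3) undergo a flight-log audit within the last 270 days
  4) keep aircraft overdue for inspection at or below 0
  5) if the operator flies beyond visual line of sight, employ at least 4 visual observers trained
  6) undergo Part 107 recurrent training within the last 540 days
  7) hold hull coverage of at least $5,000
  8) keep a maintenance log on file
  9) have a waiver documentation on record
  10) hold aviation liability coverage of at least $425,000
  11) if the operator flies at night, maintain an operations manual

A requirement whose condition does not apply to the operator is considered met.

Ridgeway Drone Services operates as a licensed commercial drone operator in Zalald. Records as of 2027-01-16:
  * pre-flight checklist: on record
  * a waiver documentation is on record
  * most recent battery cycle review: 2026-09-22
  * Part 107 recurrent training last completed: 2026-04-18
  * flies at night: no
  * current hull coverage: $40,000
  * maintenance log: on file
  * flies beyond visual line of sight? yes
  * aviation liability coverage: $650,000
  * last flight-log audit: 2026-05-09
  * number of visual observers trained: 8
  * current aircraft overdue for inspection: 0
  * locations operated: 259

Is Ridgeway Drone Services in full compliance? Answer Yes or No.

Yes

1. pre-flight checklist present → met
2. battery cycle review 116 days ago vs limit 120 → met
3. flight-log audit 252 days ago vs limit 270 → met
4. aircraft overdue for inspection 0 ≤ 0 → met
5. condition 'flies beyond visual line of sight' holds; visual observers trained 8 ≥ 4 → met
6. Part 107 recurrent training 273 days ago vs limit 540 → met
7. hull coverage $40,000 ≥ $5,000 → met
8. maintenance log present → met
9. waiver documentation present → met
10. aviation liability coverage $650,000 ≥ $425,000 → met
11. condition 'flies at night' does not hold → requirement n/a → met
All met.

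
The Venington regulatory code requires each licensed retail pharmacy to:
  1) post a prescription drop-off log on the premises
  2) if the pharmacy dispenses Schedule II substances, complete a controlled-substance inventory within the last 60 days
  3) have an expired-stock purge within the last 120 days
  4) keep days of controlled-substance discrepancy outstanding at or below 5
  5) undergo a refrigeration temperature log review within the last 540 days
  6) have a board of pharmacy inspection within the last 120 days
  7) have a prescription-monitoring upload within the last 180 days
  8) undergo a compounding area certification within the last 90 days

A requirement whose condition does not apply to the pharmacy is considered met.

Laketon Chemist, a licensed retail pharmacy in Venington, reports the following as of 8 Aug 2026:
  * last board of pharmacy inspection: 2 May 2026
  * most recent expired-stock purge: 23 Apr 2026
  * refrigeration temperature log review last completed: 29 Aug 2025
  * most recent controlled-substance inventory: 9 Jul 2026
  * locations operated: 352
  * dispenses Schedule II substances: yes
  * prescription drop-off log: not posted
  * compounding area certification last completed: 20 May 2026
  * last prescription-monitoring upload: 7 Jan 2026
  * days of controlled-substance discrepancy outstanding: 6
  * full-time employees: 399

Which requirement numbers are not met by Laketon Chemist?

1. prescription drop-off log absent → not met
2. condition 'dispenses Schedule II substances' holds; controlled-substance inventory 30 days ago vs limit 60 → met
3. expired-stock purge 107 days ago vs limit 120 → met
4. days of controlled-substance discrepancy outstanding 6 > 5 → not met
5. refrigeration temperature log review 344 days ago vs limit 540 → met
6. board of pharmacy inspection 98 days ago vs limit 120 → met
7. prescription-monitoring upload 213 days ago vs limit 180 → not met
8. compounding area certification 80 days ago vs limit 90 → met
Not met: 1, 4, 7

1, 4, 7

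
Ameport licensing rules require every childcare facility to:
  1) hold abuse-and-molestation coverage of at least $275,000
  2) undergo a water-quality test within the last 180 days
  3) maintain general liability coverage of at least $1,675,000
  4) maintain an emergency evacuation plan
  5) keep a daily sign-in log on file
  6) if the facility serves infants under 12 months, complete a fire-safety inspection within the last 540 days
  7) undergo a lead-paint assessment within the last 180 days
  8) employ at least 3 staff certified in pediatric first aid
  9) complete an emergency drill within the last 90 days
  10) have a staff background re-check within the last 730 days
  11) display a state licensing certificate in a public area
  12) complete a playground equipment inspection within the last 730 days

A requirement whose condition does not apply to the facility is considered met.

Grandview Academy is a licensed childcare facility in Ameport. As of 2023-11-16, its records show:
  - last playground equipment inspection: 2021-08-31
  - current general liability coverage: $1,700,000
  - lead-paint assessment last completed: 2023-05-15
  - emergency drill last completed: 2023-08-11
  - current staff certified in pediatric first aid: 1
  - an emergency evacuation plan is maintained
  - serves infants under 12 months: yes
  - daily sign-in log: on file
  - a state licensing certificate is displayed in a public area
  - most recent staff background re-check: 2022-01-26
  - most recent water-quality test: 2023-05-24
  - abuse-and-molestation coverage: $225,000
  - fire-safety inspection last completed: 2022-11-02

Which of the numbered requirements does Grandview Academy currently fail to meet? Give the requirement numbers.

1. abuse-and-molestation coverage $225,000 < $275,000 → not met
2. water-quality test 176 days ago vs limit 180 → met
3. general liability coverage $1,700,000 ≥ $1,675,000 → met
4. emergency evacuation plan present → met
5. daily sign-in log present → met
6. condition 'serves infants under 12 months' holds; fire-safety inspection 379 days ago vs limit 540 → met
7. lead-paint assessment 185 days ago vs limit 180 → not met
8. staff certified in pediatric first aid 1 < 3 → not met
9. emergency drill 97 days ago vs limit 90 → not met
10. staff background re-check 659 days ago vs limit 730 → met
11. state licensing certificate present → met
12. playground equipment inspection 807 days ago vs limit 730 → not met
Not met: 1, 7, 8, 9, 12

1, 7, 8, 9, 12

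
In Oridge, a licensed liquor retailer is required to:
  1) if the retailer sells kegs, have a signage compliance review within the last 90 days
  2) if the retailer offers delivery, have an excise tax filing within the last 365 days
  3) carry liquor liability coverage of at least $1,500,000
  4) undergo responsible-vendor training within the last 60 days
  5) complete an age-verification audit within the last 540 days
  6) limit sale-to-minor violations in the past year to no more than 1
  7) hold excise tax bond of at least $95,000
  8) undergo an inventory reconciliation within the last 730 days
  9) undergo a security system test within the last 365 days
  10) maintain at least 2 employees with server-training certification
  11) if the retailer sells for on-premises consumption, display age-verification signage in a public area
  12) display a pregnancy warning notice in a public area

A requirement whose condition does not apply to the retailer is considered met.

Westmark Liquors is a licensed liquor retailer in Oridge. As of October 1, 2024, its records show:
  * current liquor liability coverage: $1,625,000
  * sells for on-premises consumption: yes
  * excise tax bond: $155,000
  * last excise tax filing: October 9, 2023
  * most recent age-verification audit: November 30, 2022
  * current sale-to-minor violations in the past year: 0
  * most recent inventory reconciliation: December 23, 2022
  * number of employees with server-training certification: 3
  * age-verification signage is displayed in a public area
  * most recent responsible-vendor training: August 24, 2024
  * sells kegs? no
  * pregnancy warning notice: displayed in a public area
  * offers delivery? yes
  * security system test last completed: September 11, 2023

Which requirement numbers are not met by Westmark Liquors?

1. condition 'sells kegs' does not hold → requirement n/a → met
2. condition 'offers delivery' holds; excise tax filing 358 days ago vs limit 365 → met
3. liquor liability coverage $1,625,000 ≥ $1,500,000 → met
4. responsible-vendor training 38 days ago vs limit 60 → met
5. age-verification audit 671 days ago vs limit 540 → not met
6. sale-to-minor violations in the past year 0 ≤ 1 → met
7. excise tax bond $155,000 ≥ $95,000 → met
8. inventory reconciliation 648 days ago vs limit 730 → met
9. security system test 386 days ago vs limit 365 → not met
10. employees with server-training certification 3 ≥ 2 → met
11. condition 'sells for on-premises consumption' holds; age-verification signage present → met
12. pregnancy warning notice present → met
Not met: 5, 9

5, 9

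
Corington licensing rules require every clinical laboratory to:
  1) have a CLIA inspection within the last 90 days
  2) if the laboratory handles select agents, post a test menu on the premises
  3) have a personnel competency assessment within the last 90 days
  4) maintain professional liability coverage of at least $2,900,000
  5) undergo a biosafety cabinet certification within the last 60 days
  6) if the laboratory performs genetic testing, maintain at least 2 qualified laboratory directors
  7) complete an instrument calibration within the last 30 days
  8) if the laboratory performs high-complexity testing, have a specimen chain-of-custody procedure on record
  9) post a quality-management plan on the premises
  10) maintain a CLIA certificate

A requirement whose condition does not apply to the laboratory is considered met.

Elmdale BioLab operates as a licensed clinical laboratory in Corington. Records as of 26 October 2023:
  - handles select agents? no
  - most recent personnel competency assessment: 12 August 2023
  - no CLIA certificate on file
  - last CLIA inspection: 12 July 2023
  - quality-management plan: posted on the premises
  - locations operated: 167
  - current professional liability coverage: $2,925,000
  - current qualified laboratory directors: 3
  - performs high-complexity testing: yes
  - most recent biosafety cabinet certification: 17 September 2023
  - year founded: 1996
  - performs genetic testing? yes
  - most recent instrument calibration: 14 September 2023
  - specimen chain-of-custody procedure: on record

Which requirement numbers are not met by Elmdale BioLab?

1. CLIA inspection 106 days ago vs limit 90 → not met
2. condition 'handles select agents' does not hold → requirement n/a → met
3. personnel competency assessment 75 days ago vs limit 90 → met
4. professional liability coverage $2,925,000 ≥ $2,900,000 → met
5. biosafety cabinet certification 39 days ago vs limit 60 → met
6. condition 'performs genetic testing' holds; qualified laboratory directors 3 ≥ 2 → met
7. instrument calibration 42 days ago vs limit 30 → not met
8. condition 'performs high-complexity testing' holds; specimen chain-of-custody procedure present → met
9. quality-management plan present → met
10. CLIA certificate absent → not met
Not met: 1, 7, 10

1, 7, 10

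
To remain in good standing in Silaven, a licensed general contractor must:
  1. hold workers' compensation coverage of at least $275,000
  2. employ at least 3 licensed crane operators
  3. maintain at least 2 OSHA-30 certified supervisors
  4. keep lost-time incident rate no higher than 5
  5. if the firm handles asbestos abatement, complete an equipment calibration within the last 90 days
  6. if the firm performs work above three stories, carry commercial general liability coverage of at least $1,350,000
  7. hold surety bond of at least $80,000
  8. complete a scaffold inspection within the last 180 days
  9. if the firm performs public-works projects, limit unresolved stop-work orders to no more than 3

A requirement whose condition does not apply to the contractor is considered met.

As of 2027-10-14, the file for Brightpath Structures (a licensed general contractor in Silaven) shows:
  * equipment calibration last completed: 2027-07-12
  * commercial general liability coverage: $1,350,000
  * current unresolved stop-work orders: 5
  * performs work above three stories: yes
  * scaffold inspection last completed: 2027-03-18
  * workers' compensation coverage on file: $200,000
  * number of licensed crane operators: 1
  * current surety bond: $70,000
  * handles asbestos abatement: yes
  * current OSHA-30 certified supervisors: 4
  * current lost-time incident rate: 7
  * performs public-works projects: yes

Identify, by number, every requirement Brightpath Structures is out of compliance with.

1. workers' compensation coverage $200,000 < $275,000 → not met
2. licensed crane operators 1 < 3 → not met
3. OSHA-30 certified supervisors 4 ≥ 2 → met
4. lost-time incident rate 7 > 5 → not met
5. condition 'handles asbestos abatement' holds; equipment calibration 94 days ago vs limit 90 → not met
6. condition 'performs work above three stories' holds; commercial general liability coverage $1,350,000 ≥ $1,350,000 → met
7. surety bond $70,000 < $80,000 → not met
8. scaffold inspection 210 days ago vs limit 180 → not met
9. condition 'performs public-works projects' holds; unresolved stop-work orders 5 > 3 → not met
Not met: 1, 2, 4, 5, 7, 8, 9

1, 2, 4, 5, 7, 8, 9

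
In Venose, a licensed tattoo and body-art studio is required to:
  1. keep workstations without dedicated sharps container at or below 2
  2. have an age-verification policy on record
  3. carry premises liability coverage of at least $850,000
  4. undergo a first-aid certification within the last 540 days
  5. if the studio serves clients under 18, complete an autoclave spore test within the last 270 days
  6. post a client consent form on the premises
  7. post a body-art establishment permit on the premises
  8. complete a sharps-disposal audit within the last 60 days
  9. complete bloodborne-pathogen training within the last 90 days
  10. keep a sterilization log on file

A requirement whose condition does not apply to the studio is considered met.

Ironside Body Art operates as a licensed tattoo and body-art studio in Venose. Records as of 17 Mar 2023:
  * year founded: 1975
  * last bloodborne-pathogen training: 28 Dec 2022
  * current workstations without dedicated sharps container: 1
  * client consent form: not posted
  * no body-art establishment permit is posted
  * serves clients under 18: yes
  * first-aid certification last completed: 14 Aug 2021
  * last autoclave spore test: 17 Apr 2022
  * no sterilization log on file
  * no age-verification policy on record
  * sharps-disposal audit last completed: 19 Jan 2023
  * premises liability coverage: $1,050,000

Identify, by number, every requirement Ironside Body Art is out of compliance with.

2, 4, 5, 6, 7, 10

1. workstations without dedicated sharps container 1 ≤ 2 → met
2. age-verification policy absent → not met
3. premises liability coverage $1,050,000 ≥ $850,000 → met
4. first-aid certification 580 days ago vs limit 540 → not met
5. condition 'serves clients under 18' holds; autoclave spore test 334 days ago vs limit 270 → not met
6. client consent form absent → not met
7. body-art establishment permit absent → not met
8. sharps-disposal audit 57 days ago vs limit 60 → met
9. bloodborne-pathogen training 79 days ago vs limit 90 → met
10. sterilization log absent → not met
Not met: 2, 4, 5, 6, 7, 10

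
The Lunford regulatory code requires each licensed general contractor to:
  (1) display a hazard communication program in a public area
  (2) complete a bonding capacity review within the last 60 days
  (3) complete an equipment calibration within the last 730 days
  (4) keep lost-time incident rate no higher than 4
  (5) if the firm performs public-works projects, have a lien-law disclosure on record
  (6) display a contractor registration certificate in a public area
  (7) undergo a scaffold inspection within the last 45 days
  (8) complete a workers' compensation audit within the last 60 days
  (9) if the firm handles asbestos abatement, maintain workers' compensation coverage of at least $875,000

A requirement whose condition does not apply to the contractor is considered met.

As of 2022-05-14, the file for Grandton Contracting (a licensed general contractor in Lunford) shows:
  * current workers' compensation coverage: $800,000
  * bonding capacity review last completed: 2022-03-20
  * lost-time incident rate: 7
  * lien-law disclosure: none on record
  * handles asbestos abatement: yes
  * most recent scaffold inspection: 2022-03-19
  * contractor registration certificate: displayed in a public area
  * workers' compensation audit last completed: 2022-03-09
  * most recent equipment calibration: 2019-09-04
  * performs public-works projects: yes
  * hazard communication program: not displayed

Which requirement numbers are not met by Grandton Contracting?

1, 3, 4, 5, 7, 8, 9

1. hazard communication program absent → not met
2. bonding capacity review 55 days ago vs limit 60 → met
3. equipment calibration 983 days ago vs limit 730 → not met
4. lost-time incident rate 7 > 4 → not met
5. condition 'performs public-works projects' holds; lien-law disclosure absent → not met
6. contractor registration certificate present → met
7. scaffold inspection 56 days ago vs limit 45 → not met
8. workers' compensation audit 66 days ago vs limit 60 → not met
9. condition 'handles asbestos abatement' holds; workers' compensation coverage $800,000 < $875,000 → not met
Not met: 1, 3, 4, 5, 7, 8, 9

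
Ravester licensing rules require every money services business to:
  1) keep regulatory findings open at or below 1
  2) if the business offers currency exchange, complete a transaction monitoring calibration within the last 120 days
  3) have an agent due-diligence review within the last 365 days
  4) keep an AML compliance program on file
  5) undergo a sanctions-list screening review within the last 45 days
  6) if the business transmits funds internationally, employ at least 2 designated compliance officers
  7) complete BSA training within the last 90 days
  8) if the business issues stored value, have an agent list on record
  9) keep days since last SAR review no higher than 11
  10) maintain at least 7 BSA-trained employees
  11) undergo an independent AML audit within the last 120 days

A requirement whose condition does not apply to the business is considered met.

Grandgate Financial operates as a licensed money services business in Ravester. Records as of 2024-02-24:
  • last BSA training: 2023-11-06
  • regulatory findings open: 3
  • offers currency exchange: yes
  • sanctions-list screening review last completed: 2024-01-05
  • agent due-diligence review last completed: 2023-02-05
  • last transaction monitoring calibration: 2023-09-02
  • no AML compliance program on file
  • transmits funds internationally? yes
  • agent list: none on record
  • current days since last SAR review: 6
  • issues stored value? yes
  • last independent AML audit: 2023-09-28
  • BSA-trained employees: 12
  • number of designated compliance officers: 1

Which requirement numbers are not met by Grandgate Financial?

1. regulatory findings open 3 > 1 → not met
2. condition 'offers currency exchange' holds; transaction monitoring calibration 175 days ago vs limit 120 → not met
3. agent due-diligence review 384 days ago vs limit 365 → not met
4. AML compliance program absent → not met
5. sanctions-list screening review 50 days ago vs limit 45 → not met
6. condition 'transmits funds internationally' holds; designated compliance officers 1 < 2 → not met
7. BSA training 110 days ago vs limit 90 → not met
8. condition 'issues stored value' holds; agent list absent → not met
9. days since last SAR review 6 ≤ 11 → met
10. BSA-trained employees 12 ≥ 7 → met
11. independent AML audit 149 days ago vs limit 120 → not met
Not met: 1, 2, 3, 4, 5, 6, 7, 8, 11

1, 2, 3, 4, 5, 6, 7, 8, 11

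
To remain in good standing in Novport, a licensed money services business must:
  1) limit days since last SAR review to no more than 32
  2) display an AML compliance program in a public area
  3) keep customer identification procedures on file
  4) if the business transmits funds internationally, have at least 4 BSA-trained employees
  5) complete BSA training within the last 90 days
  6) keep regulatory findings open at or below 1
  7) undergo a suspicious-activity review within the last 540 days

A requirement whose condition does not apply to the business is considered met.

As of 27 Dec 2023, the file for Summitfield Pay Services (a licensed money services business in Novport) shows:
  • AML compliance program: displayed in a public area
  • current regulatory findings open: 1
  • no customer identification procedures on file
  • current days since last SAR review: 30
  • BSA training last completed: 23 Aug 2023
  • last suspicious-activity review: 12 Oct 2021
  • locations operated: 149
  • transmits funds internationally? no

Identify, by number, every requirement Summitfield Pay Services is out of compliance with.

3, 5, 7

1. days since last SAR review 30 ≤ 32 → met
2. AML compliance program present → met
3. customer identification procedures absent → not met
4. condition 'transmits funds internationally' does not hold → requirement n/a → met
5. BSA training 126 days ago vs limit 90 → not met
6. regulatory findings open 1 ≤ 1 → met
7. suspicious-activity review 806 days ago vs limit 540 → not met
Not met: 3, 5, 7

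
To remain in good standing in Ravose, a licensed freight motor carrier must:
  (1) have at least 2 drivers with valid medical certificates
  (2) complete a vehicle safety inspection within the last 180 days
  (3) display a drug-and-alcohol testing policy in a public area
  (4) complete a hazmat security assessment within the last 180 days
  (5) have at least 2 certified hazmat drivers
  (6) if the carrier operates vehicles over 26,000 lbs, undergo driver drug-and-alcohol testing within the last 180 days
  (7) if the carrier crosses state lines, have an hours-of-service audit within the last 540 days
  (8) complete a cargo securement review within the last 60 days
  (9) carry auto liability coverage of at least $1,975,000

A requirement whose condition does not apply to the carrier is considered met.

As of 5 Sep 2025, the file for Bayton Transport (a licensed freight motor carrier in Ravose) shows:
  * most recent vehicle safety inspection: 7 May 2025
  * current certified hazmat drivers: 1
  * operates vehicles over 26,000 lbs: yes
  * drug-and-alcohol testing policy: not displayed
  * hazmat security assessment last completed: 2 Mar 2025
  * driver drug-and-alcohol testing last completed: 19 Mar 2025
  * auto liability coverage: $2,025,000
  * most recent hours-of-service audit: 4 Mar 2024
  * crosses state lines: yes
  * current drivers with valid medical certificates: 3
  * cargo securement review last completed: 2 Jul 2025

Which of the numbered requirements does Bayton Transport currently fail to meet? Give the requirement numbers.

3, 4, 5, 7, 8

1. drivers with valid medical certificates 3 ≥ 2 → met
2. vehicle safety inspection 121 days ago vs limit 180 → met
3. drug-and-alcohol testing policy absent → not met
4. hazmat security assessment 187 days ago vs limit 180 → not met
5. certified hazmat drivers 1 < 2 → not met
6. condition 'operates vehicles over 26,000 lbs' holds; driver drug-and-alcohol testing 170 days ago vs limit 180 → met
7. condition 'crosses state lines' holds; hours-of-service audit 550 days ago vs limit 540 → not met
8. cargo securement review 65 days ago vs limit 60 → not met
9. auto liability coverage $2,025,000 ≥ $1,975,000 → met
Not met: 3, 4, 5, 7, 8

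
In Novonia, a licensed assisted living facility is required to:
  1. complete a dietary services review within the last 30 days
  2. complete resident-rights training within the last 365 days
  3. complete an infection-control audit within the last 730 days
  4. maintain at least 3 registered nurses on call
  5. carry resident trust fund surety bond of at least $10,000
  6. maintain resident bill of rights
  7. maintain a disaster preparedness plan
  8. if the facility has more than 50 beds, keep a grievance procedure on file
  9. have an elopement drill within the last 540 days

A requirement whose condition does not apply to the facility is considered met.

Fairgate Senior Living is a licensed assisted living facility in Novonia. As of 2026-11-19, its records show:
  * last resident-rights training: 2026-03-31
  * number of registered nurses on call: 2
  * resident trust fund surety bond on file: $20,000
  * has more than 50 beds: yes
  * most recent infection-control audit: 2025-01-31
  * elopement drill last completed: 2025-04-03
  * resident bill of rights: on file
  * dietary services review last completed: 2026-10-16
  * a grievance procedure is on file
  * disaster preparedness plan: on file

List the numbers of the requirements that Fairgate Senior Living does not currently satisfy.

1, 4, 9

1. dietary services review 34 days ago vs limit 30 → not met
2. resident-rights training 233 days ago vs limit 365 → met
3. infection-control audit 657 days ago vs limit 730 → met
4. registered nurses on call 2 < 3 → not met
5. resident trust fund surety bond $20,000 ≥ $10,000 → met
6. resident bill of rights present → met
7. disaster preparedness plan present → met
8. condition 'has more than 50 beds' holds; grievance procedure present → met
9. elopement drill 595 days ago vs limit 540 → not met
Not met: 1, 4, 9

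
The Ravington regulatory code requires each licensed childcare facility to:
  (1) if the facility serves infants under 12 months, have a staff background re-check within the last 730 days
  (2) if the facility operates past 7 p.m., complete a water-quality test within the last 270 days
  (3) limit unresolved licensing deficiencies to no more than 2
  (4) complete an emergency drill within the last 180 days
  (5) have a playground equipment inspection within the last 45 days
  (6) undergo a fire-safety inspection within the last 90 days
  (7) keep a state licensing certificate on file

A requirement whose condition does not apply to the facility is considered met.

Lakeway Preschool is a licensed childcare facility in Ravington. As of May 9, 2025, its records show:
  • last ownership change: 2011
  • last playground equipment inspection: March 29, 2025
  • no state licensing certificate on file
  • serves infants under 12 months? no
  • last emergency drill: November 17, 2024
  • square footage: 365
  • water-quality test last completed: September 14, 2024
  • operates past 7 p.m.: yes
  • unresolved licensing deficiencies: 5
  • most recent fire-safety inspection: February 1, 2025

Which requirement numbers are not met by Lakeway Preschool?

1. condition 'serves infants under 12 months' does not hold → requirement n/a → met
2. condition 'operates past 7 p.m.' holds; water-quality test 237 days ago vs limit 270 → met
3. unresolved licensing deficiencies 5 > 2 → not met
4. emergency drill 173 days ago vs limit 180 → met
5. playground equipment inspection 41 days ago vs limit 45 → met
6. fire-safety inspection 97 days ago vs limit 90 → not met
7. state licensing certificate absent → not met
Not met: 3, 6, 7

3, 6, 7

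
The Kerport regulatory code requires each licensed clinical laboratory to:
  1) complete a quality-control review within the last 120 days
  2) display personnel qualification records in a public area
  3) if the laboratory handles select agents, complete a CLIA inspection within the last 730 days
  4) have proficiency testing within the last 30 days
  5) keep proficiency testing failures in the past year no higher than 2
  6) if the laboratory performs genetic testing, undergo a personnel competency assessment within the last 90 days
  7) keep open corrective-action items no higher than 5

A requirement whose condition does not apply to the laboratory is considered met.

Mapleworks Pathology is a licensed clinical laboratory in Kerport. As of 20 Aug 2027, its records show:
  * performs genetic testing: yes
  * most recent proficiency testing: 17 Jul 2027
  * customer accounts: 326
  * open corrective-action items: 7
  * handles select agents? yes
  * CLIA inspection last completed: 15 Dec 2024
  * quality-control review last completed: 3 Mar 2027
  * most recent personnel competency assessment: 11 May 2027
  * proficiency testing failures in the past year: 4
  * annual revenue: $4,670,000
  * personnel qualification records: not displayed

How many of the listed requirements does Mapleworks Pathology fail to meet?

1. quality-control review 170 days ago vs limit 120 → not met
2. personnel qualification records absent → not met
3. condition 'handles select agents' holds; CLIA inspection 978 days ago vs limit 730 → not met
4. proficiency testing 34 days ago vs limit 30 → not met
5. proficiency testing failures in the past year 4 > 2 → not met
6. condition 'performs genetic testing' holds; personnel competency assessment 101 days ago vs limit 90 → not met
7. open corrective-action items 7 > 5 → not met
Not met: 7 of 7

7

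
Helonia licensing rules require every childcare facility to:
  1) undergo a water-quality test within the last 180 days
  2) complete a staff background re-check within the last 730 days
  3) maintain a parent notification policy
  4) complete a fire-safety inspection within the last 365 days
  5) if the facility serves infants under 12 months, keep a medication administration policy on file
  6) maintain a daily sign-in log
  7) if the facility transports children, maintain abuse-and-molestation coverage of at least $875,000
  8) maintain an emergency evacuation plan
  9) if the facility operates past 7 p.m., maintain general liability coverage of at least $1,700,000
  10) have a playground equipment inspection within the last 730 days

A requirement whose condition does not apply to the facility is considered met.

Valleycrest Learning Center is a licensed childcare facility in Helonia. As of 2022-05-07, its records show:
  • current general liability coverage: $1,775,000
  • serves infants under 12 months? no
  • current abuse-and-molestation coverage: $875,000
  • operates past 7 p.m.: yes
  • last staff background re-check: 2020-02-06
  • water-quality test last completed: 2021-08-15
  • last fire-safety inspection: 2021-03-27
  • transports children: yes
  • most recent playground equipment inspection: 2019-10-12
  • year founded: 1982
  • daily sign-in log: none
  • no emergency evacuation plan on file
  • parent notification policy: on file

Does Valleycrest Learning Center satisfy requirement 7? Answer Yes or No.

7. condition 'transports children' holds; abuse-and-molestation coverage $875,000 ≥ $875,000 → met

Yes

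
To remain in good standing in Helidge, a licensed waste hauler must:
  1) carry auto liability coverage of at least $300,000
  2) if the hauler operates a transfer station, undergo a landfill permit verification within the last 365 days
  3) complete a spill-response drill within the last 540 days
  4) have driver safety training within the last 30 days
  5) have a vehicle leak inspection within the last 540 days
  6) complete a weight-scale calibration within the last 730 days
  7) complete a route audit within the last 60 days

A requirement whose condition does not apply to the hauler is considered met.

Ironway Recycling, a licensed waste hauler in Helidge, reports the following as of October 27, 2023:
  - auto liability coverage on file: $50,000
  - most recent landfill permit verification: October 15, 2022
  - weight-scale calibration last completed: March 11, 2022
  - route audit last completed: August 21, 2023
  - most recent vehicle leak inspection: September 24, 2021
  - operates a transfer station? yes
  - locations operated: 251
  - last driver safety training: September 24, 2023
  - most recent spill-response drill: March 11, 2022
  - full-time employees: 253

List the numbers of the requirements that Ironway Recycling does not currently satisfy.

1. auto liability coverage $50,000 < $300,000 → not met
2. condition 'operates a transfer station' holds; landfill permit verification 377 days ago vs limit 365 → not met
3. spill-response drill 595 days ago vs limit 540 → not met
4. driver safety training 33 days ago vs limit 30 → not met
5. vehicle leak inspection 763 days ago vs limit 540 → not met
6. weight-scale calibration 595 days ago vs limit 730 → met
7. route audit 67 days ago vs limit 60 → not met
Not met: 1, 2, 3, 4, 5, 7

1, 2, 3, 4, 5, 7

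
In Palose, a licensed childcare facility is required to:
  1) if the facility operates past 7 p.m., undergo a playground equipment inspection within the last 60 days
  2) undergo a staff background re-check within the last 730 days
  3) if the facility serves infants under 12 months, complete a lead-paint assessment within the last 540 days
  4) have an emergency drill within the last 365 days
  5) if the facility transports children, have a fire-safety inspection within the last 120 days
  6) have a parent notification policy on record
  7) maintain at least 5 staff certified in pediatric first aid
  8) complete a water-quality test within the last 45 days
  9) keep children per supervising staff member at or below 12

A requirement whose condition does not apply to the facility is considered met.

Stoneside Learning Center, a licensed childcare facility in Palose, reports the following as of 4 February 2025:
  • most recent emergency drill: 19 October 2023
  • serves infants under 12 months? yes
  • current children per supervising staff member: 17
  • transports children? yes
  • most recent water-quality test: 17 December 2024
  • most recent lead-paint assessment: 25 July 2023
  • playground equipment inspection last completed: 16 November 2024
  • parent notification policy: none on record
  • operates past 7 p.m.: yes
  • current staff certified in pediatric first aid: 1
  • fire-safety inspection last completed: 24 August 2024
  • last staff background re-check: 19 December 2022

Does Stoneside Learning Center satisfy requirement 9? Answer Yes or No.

No

9. children per supervising staff member 17 > 12 → not met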